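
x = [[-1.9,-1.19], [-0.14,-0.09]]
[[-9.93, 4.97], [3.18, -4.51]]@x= [[18.17,11.37], [-5.41,-3.38]]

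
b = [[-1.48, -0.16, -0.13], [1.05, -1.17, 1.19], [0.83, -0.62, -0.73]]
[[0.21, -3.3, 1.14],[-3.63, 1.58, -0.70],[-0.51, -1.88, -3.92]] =b @ [[-0.24, 1.74, -1.19], [1.78, 2.60, 1.94], [-1.09, 2.35, 2.37]]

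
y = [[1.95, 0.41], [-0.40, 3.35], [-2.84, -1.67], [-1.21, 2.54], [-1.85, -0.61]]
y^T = [[1.95, -0.4, -2.84, -1.21, -1.85], [0.41, 3.35, -1.67, 2.54, -0.61]]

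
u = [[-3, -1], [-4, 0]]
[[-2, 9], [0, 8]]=u @[[0, -2], [2, -3]]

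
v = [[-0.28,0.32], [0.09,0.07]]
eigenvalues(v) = [-0.35, 0.14]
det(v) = -0.05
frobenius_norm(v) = 0.44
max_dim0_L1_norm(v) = 0.39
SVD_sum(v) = [[-0.28, 0.32],[0.0, -0.01]] + [[0.00, 0.0], [0.09, 0.08]]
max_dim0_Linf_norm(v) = 0.32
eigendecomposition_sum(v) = [[-0.30, 0.23], [0.06, -0.05]] + [[0.02, 0.09], [0.03, 0.12]]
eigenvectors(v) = [[-0.98, -0.61], [0.21, -0.79]]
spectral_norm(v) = 0.43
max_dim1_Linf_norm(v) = 0.32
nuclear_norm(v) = 0.54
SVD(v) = [[-1.0, 0.02], [0.02, 1.0]] @ diag([0.4252607544628454, 0.11381252441489673]) @ [[0.66, -0.75], [0.75, 0.66]]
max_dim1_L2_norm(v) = 0.43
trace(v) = -0.21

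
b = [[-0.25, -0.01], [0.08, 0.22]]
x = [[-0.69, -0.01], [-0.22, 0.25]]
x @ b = [[0.17, 0.0], [0.08, 0.06]]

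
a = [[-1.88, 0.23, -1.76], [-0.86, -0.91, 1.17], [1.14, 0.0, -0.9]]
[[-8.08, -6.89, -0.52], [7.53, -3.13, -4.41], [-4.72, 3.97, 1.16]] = a @[[-0.38, 3.58, 0.89], [-1.80, 0.21, 3.8], [4.76, 0.12, -0.16]]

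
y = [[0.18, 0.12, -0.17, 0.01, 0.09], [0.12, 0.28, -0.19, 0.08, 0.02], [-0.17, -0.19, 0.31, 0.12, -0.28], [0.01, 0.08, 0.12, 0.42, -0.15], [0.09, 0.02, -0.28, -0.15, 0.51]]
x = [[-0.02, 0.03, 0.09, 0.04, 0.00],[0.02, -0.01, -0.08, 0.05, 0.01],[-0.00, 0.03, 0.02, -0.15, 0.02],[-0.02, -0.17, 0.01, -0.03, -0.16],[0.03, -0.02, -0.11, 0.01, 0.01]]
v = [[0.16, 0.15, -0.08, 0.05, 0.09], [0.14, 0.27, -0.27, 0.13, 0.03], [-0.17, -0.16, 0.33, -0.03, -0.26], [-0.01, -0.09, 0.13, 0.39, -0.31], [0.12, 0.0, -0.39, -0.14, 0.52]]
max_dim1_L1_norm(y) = 1.07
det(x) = -0.00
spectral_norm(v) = 0.94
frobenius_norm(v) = 1.10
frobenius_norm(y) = 1.03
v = y + x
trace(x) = -0.03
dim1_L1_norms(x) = [0.18, 0.17, 0.22, 0.39, 0.18]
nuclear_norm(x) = 0.58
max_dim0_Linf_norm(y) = 0.51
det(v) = 0.00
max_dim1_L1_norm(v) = 1.17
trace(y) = 1.70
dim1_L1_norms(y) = [0.57, 0.69, 1.07, 0.78, 1.05]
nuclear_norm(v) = 1.80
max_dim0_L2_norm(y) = 0.61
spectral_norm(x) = 0.24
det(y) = -0.00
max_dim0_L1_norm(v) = 1.21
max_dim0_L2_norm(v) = 0.67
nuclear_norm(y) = 1.70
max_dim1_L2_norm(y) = 0.61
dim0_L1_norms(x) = [0.09, 0.26, 0.31, 0.28, 0.2]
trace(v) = 1.67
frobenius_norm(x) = 0.34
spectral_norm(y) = 0.86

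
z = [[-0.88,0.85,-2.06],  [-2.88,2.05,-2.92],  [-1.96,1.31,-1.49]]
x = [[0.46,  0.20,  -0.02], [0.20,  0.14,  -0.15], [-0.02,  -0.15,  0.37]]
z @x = [[-0.19,0.25,-0.87], [-0.86,0.15,-1.33], [-0.61,0.01,-0.71]]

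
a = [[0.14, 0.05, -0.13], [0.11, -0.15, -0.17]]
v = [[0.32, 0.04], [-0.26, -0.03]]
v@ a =[[0.05, 0.01, -0.05], [-0.04, -0.01, 0.04]]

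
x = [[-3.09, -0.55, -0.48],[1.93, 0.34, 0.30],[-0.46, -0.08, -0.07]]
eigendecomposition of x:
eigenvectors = [[0.84, 0.11, -0.17], [-0.53, -0.93, 0.07], [0.13, 0.34, 0.98]]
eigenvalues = [-2.82, -0.0, 0.0]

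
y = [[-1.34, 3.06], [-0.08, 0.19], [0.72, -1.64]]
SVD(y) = [[-0.88, -0.17], [-0.05, -0.89], [0.47, -0.42]] @ diag([3.796009613055945, 0.0033192750504803348]) @ [[0.40, -0.92],[-0.92, -0.4]]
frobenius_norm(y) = 3.80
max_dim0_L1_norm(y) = 4.89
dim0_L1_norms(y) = [2.14, 4.89]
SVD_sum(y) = [[-1.34, 3.06], [-0.08, 0.19], [0.72, -1.64]] + [[0.0, 0.0], [0.0, 0.00], [0.00, 0.00]]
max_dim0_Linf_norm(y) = 3.06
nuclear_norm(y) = 3.80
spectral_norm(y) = 3.80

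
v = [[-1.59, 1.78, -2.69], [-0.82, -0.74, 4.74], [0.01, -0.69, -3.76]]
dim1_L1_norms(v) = [6.06, 6.3, 4.46]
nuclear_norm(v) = 10.08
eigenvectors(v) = [[-0.79+0.00j, -0.79-0.00j, (0.91+0j)], [(0.08-0.59j), 0.08+0.59j, -0.29+0.00j], [0.07+0.13j, 0.07-0.13j, (0.3+0j)]]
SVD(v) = [[0.44, 0.89, 0.15], [-0.72, 0.24, 0.65], [0.54, -0.4, 0.74]] @ diag([6.682470095902237, 2.3346415187267273, 1.0620934028651634]) @ [[-0.02, 0.14, -0.99],[-0.69, 0.71, 0.11],[-0.72, -0.69, -0.09]]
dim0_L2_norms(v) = [1.79, 2.05, 6.62]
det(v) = -16.57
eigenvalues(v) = [(-1.52+1.77j), (-1.52-1.77j), (-3.06+0j)]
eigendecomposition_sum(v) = [[-0.34+0.79j, 1.76+0.64j, 2.74-1.75j], [(-0.56-0.33j), -0.65+1.26j, (1.05+2.23j)], [0.16-0.02j, -0.06-0.34j, -0.53-0.28j]] + [[(-0.34-0.79j), 1.76-0.64j, (2.74+1.75j)], [(-0.56+0.33j), (-0.65-1.26j), 1.05-2.23j], [(0.16+0.02j), -0.06+0.34j, (-0.53+0.28j)]] + [[(-0.91-0j), -1.73-0.00j, -8.17-0.00j], [0.30+0.00j, (0.56+0j), 2.64+0.00j], [(-0.3-0j), (-0.57-0j), -2.70-0.00j]]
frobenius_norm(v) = 7.16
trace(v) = -6.09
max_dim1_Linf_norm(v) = 4.74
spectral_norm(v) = 6.68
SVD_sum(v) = [[-0.05, 0.41, -2.91], [0.08, -0.67, 4.74], [-0.06, 0.51, -3.59]] + [[-1.43,1.48,0.23], [-0.39,0.41,0.06], [0.64,-0.66,-0.1]] + [[-0.12, -0.11, -0.01],[-0.5, -0.48, -0.06],[-0.57, -0.54, -0.07]]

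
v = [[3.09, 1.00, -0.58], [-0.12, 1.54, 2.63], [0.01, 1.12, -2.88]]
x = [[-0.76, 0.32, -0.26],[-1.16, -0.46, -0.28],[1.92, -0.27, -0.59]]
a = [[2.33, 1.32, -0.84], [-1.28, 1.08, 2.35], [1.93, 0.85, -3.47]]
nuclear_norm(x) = 3.62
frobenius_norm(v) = 5.45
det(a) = -10.60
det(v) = -23.04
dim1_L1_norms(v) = [4.67, 4.29, 4.01]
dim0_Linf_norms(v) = [3.09, 1.54, 2.88]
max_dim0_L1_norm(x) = 3.84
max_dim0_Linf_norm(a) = 3.47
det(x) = -0.85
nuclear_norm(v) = 9.02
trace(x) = -1.81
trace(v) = 1.75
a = v + x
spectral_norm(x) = 2.39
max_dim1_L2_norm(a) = 4.06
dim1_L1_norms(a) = [4.49, 4.71, 6.25]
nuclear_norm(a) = 8.31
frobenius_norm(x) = 2.55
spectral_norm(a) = 5.22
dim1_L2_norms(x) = [0.86, 1.28, 2.03]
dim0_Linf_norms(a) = [2.33, 1.32, 3.47]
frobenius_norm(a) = 5.72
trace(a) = -0.06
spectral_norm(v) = 4.03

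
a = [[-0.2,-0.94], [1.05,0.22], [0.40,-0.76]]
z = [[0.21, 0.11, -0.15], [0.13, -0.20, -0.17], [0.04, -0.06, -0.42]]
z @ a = [[0.01, -0.06], [-0.30, -0.04], [-0.24, 0.27]]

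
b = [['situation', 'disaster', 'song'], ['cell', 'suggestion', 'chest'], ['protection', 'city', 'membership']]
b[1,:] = ['cell', 'suggestion', 'chest']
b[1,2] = 'chest'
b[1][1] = 'suggestion'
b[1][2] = 'chest'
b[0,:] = ['situation', 'disaster', 'song']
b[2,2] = 'membership'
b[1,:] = ['cell', 'suggestion', 'chest']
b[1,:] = ['cell', 'suggestion', 'chest']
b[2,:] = ['protection', 'city', 'membership']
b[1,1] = 'suggestion'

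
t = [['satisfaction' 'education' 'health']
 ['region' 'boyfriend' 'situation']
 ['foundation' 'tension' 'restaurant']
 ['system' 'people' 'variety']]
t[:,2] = ['health', 'situation', 'restaurant', 'variety']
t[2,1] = 'tension'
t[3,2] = 'variety'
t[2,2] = 'restaurant'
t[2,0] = 'foundation'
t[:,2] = ['health', 'situation', 'restaurant', 'variety']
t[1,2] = 'situation'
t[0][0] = 'satisfaction'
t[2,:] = ['foundation', 'tension', 'restaurant']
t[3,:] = ['system', 'people', 'variety']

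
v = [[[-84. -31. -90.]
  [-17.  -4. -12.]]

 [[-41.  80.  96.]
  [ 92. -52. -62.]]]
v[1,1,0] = 92.0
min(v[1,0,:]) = -41.0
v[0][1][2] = -12.0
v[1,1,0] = 92.0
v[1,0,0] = -41.0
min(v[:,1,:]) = -62.0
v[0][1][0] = -17.0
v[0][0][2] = -90.0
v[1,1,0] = 92.0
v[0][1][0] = -17.0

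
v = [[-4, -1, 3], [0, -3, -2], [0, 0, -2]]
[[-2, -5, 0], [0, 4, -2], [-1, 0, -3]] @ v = [[8, 17, 4], [0, -12, -4], [4, 1, 3]]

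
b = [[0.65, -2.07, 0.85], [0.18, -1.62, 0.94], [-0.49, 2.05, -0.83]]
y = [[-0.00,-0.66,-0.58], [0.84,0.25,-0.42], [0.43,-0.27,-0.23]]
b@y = [[-1.37,-1.18,0.3], [-0.96,-0.78,0.36], [1.37,1.06,-0.39]]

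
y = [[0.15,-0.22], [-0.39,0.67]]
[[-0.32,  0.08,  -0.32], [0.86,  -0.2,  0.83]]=y@[[-1.99,  0.46,  -1.95], [0.12,  -0.03,  0.11]]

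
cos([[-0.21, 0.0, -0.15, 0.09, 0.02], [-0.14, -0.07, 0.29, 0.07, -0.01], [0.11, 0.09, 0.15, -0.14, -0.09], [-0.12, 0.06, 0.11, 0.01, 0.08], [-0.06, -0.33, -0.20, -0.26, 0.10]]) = [[0.99, 0.01, -0.01, 0.00, -0.01], [-0.03, 0.98, -0.03, 0.03, 0.01], [-0.0, -0.01, 0.98, -0.01, 0.02], [-0.01, 0.01, -0.02, 1.02, 0.00], [-0.03, 0.02, 0.08, 0.01, 1.00]]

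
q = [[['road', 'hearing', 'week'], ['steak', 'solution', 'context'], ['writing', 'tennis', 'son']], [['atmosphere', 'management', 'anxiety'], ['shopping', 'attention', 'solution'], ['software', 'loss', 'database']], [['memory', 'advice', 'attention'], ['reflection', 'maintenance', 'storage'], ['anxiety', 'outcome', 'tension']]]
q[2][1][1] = 'maintenance'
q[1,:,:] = [['atmosphere', 'management', 'anxiety'], ['shopping', 'attention', 'solution'], ['software', 'loss', 'database']]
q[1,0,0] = 'atmosphere'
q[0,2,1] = 'tennis'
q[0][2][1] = 'tennis'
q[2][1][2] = 'storage'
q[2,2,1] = 'outcome'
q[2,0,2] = 'attention'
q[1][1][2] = 'solution'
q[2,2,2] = 'tension'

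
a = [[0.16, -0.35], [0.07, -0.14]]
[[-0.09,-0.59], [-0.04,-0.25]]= a @ [[-0.19, -1.18], [0.18, 1.16]]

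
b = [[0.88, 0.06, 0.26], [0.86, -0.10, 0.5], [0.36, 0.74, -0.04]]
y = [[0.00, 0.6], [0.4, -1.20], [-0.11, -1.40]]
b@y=[[-0.0, 0.09], [-0.10, -0.06], [0.30, -0.62]]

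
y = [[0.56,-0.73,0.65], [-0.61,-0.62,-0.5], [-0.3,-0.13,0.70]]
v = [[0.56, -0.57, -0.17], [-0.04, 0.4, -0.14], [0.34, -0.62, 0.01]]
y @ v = [[0.56, -1.01, 0.01], [-0.49, 0.41, 0.19], [0.08, -0.32, 0.08]]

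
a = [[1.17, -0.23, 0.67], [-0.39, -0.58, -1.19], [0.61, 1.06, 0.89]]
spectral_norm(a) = 2.20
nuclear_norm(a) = 3.64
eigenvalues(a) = [(1.49+0j), (-0+0.79j), (-0-0.79j)]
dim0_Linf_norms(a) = [1.17, 1.06, 1.19]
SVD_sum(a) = [[0.54,0.43,0.74],[-0.71,-0.56,-0.97],[0.76,0.60,1.04]] + [[0.60, -0.68, -0.05], [0.16, -0.18, -0.01], [-0.29, 0.32, 0.02]] + [[0.02,0.02,-0.03], [0.16,0.16,-0.21], [0.13,0.13,-0.17]]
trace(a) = 1.48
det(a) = 0.92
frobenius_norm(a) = 2.46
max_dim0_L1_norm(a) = 2.75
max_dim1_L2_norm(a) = 1.51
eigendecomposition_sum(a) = [[1.31+0.00j, (0.3+0j), (0.87-0j)],[(-0.5+0j), -0.12+0.00j, (-0.33+0j)],[0.44+0.00j, (0.1+0j), 0.30-0.00j]] + [[(-0.07+0.05j), -0.27-0.08j, (-0.1-0.23j)], [(0.06+0.13j), (-0.23+0.42j), -0.43+0.09j], [(0.08-0.12j), 0.48-0.03j, 0.30+0.32j]] + [[(-0.07-0.05j), -0.27+0.08j, -0.10+0.23j],[(0.06-0.13j), -0.23-0.42j, (-0.43-0.09j)],[(0.08+0.12j), (0.48+0.03j), (0.3-0.32j)]]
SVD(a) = [[-0.46, -0.88, 0.11], [0.60, -0.23, 0.76], [-0.65, 0.42, 0.64]] @ diag([2.196301863861353, 1.0376525419159903, 0.4032807025564554]) @ [[-0.53, -0.42, -0.73], [-0.66, 0.75, 0.05], [0.53, 0.51, -0.68]]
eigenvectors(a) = [[(0.89+0j), (0.08+0.37j), (0.08-0.37j)], [(-0.34+0j), 0.66+0.00j, 0.66-0.00j], [(0.3+0j), (-0.34-0.56j), (-0.34+0.56j)]]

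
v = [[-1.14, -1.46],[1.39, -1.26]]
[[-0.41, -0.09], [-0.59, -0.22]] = v @ [[-0.10, -0.06], [0.36, 0.11]]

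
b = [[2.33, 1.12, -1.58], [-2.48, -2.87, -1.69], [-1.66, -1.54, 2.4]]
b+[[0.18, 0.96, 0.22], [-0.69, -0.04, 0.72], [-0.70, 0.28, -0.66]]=[[2.51,  2.08,  -1.36],[-3.17,  -2.91,  -0.97],[-2.36,  -1.26,  1.74]]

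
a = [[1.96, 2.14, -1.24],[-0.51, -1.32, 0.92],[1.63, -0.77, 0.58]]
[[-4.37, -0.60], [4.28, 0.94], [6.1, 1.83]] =a@[[1.82, 0.65], [-2.52, -0.46], [2.05, 0.72]]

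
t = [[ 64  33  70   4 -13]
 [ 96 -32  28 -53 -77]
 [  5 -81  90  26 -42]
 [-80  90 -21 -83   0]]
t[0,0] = 64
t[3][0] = -80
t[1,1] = -32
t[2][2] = 90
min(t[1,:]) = -77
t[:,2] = [70, 28, 90, -21]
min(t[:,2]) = -21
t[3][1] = 90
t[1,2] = 28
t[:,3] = [4, -53, 26, -83]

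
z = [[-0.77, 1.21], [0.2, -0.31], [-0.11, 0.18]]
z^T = [[-0.77, 0.2, -0.11],[1.21, -0.31, 0.18]]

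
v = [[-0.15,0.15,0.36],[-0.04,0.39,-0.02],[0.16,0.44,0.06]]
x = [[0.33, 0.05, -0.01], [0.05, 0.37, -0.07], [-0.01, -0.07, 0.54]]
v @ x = [[-0.05,0.02,0.19], [0.01,0.14,-0.04], [0.07,0.17,-0.0]]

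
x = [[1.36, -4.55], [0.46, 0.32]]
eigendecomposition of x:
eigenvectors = [[-0.95+0.00j, -0.95-0.00j], [(-0.11+0.28j), (-0.11-0.28j)]]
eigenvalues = [(0.84+1.35j), (0.84-1.35j)]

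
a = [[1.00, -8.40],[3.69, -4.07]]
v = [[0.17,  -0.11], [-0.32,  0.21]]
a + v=[[1.17, -8.51], [3.37, -3.86]]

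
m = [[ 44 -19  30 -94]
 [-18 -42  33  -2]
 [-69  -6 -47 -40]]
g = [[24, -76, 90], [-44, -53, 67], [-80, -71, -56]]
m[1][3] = -2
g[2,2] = -56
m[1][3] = -2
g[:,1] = [-76, -53, -71]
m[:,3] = [-94, -2, -40]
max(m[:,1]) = -6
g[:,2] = [90, 67, -56]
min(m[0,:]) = -94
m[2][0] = -69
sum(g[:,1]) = -200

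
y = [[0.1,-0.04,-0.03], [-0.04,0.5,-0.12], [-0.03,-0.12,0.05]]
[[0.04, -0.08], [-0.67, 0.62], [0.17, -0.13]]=y @[[0.27, -0.41], [-1.06, 1.18], [1.10, -0.11]]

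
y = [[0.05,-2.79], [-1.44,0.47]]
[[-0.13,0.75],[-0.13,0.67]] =y @ [[0.11,-0.56], [0.05,-0.28]]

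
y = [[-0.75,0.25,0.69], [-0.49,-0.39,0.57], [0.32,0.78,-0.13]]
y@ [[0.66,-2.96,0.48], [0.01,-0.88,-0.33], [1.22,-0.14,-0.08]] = [[0.35, 1.9, -0.50], [0.37, 1.71, -0.15], [0.06, -1.62, -0.09]]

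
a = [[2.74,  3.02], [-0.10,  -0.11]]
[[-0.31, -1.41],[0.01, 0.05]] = a @[[-0.3, -0.25], [0.17, -0.24]]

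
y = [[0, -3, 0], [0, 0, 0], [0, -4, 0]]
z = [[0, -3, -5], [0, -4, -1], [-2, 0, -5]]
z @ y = [[0, 20, 0], [0, 4, 0], [0, 26, 0]]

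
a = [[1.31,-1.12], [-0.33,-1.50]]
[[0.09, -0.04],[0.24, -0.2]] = a @ [[-0.06, 0.07], [-0.15, 0.12]]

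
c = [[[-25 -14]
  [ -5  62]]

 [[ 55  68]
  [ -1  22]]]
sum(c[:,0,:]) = 84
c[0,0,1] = -14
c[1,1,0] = -1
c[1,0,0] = 55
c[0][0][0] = -25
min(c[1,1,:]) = -1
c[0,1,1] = 62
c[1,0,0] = 55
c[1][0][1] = 68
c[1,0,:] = [55, 68]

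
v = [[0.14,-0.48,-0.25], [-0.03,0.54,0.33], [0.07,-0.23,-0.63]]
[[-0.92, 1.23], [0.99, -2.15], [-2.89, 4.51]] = v@[[-2.19, -3.0], [-1.21, 0.56], [4.79, -7.69]]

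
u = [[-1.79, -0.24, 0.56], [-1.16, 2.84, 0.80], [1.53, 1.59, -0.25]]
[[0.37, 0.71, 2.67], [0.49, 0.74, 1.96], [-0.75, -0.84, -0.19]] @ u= [[2.6, 6.17, 0.11], [1.26, 5.1, 0.38], [2.03, -2.51, -1.04]]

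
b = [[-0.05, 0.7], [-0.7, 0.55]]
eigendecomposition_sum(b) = [[-0.03+0.38j, 0.35-0.14j], [-0.35+0.14j, (0.28+0.26j)]] + [[(-0.02-0.38j), (0.35+0.14j)],[(-0.35-0.14j), (0.28-0.26j)]]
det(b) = 0.46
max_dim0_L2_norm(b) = 0.89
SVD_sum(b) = [[-0.35, 0.49], [-0.49, 0.70]] + [[0.3, 0.21],[-0.21, -0.15]]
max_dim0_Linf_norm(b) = 0.7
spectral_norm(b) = 1.04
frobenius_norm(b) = 1.13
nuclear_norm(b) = 1.49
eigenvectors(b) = [[(0.71+0j), (0.71-0j)], [(0.3+0.64j), (0.3-0.64j)]]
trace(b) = 0.50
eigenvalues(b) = [(0.25+0.63j), (0.25-0.63j)]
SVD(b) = [[-0.58, -0.82], [-0.82, 0.58]] @ diag([1.0433034373659253, 0.44330343736592526]) @ [[0.58, -0.82],[-0.82, -0.58]]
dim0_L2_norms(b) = [0.7, 0.89]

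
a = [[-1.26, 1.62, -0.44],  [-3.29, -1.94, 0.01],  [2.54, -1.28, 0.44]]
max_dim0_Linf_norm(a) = 3.29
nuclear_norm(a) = 7.28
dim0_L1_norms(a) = [7.09, 4.84, 0.89]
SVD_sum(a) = [[-1.14, -0.10, -0.09], [-3.41, -0.30, -0.28], [2.43, 0.22, 0.2]] + [[-0.13, 1.73, -0.31], [0.12, -1.63, 0.3], [0.11, -1.49, 0.27]] + [[0.00, -0.01, -0.03], [0.0, -0.00, -0.01], [0.00, -0.01, -0.03]]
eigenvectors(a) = [[-0.12-0.47j, (-0.12+0.47j), -0.10+0.00j],[0.66+0.00j, 0.66-0.00j, (0.19+0j)],[(-0.09+0.56j), (-0.09-0.56j), 0.98+0.00j]]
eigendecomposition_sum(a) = [[(-0.64+1.4j),  0.81+0.52j,  -0.22+0.05j], [-1.64-1.32j,  (-0.97+0.89j),  (0.01-0.31j)], [1.32-1.21j,  (-0.63-0.93j),  (0.26+0.05j)]] + [[-0.64-1.40j, 0.81-0.52j, (-0.22-0.05j)], [(-1.64+1.32j), (-0.97-0.89j), 0.01+0.31j], [1.32+1.21j, (-0.63+0.93j), (0.26-0.05j)]] + [[(0.01+0j), 0.00-0.00j, 0.01+0.00j], [(-0.02-0j), (-0.01+0j), -0.02-0.00j], [-0.10-0.00j, -0.03+0.00j, -0.08-0.00j]]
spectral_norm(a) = 4.37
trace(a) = -2.76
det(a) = -0.58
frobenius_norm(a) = 5.22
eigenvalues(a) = [(-1.34+2.34j), (-1.34-2.34j), (-0.08+0j)]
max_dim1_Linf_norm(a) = 3.29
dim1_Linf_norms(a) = [1.62, 3.29, 2.54]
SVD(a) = [[-0.26, 0.62, 0.74], [-0.79, -0.58, 0.21], [0.56, -0.53, 0.64]] @ diag([4.36964737520606, 2.8602556298828303, 0.04603854991618557]) @ [[0.99, 0.09, 0.08], [-0.07, 0.98, -0.18], [0.10, -0.17, -0.98]]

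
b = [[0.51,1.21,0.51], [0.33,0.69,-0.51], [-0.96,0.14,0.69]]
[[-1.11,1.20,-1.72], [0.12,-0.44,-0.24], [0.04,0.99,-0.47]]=b@[[-0.77, 0.03, -0.32], [-0.18, 0.39, -0.89], [-0.98, 1.4, -0.95]]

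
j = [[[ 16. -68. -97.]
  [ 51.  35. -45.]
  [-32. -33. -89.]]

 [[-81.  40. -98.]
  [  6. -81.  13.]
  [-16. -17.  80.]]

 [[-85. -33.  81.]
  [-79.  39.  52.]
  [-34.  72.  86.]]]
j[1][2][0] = -16.0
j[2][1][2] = 52.0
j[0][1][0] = 51.0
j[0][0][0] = 16.0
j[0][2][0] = -32.0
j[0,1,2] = -45.0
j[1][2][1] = -17.0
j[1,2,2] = 80.0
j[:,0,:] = [[16.0, -68.0, -97.0], [-81.0, 40.0, -98.0], [-85.0, -33.0, 81.0]]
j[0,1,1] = 35.0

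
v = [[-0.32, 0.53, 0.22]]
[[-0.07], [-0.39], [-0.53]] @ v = [[0.02, -0.04, -0.02], [0.12, -0.21, -0.09], [0.17, -0.28, -0.12]]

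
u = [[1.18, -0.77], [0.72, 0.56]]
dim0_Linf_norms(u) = [1.18, 0.77]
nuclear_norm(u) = 2.29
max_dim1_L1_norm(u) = 1.95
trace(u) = 1.74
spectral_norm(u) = 1.46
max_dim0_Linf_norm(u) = 1.18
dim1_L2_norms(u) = [1.41, 0.91]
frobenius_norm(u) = 1.68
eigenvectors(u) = [[0.72+0.00j, (0.72-0j)], [0.29-0.63j, 0.29+0.63j]]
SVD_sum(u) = [[1.28,-0.53], [0.42,-0.17]] + [[-0.1,-0.24], [0.30,0.73]]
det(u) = 1.22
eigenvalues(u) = [(0.87+0.68j), (0.87-0.68j)]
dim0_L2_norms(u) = [1.38, 0.95]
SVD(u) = [[-0.95, -0.31], [-0.31, 0.95]] @ diag([1.4563993764757832, 0.8343865148724239]) @ [[-0.92, 0.38], [0.38, 0.92]]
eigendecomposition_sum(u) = [[(0.59+0.14j),-0.39+0.49j], [(0.36-0.46j),0.28+0.54j]] + [[(0.59-0.14j), (-0.39-0.49j)], [(0.36+0.46j), 0.28-0.54j]]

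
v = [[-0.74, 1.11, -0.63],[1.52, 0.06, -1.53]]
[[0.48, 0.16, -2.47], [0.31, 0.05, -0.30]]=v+[[1.22, -0.95, -1.84],[-1.21, -0.01, 1.23]]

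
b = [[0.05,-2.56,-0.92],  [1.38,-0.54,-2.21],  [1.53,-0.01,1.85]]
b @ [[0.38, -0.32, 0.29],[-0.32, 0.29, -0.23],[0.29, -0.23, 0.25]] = [[0.57, -0.55, 0.37], [0.06, -0.09, -0.03], [1.12, -0.92, 0.91]]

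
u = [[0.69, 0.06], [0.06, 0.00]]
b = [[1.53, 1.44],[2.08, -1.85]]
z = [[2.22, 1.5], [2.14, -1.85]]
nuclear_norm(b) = 4.88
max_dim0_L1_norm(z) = 4.36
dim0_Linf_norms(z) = [2.22, 1.85]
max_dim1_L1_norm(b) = 3.93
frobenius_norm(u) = 0.70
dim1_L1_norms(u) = [0.75, 0.06]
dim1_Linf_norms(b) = [1.53, 2.08]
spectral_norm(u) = 0.70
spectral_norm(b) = 2.80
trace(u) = 0.69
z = b + u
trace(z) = 0.37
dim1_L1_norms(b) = [2.97, 3.93]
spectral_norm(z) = 3.10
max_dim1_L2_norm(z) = 2.83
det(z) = -7.32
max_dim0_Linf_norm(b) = 2.08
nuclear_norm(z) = 5.46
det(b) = -5.83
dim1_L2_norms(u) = [0.69, 0.06]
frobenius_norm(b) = 3.49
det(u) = -0.00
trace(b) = -0.32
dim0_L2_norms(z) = [3.08, 2.38]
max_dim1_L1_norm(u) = 0.75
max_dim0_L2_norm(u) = 0.69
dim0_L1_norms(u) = [0.75, 0.06]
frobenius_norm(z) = 3.90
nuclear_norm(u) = 0.70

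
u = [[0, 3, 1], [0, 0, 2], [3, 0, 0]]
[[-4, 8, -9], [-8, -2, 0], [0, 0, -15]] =u@[[0, 0, -5], [0, 3, -3], [-4, -1, 0]]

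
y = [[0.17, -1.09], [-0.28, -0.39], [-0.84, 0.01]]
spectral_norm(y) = 1.16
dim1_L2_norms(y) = [1.1, 0.48, 0.84]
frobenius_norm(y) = 1.47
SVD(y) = [[-0.95, -0.00], [-0.29, -0.38], [0.12, -0.93]] @ diag([1.1634035493313277, 0.8942550986174299]) @ [[-0.15, 0.99], [0.99, 0.15]]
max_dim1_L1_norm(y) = 1.26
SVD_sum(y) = [[0.17,-1.09],  [0.05,-0.34],  [-0.02,0.14]] + [[-0.0, -0.00], [-0.33, -0.05], [-0.82, -0.13]]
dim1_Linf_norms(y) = [1.09, 0.39, 0.84]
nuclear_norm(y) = 2.06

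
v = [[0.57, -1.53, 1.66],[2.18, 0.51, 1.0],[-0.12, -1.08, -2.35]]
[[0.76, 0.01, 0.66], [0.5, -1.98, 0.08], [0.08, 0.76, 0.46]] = v @ [[0.26,-0.77,0.14], [-0.3,-0.40,-0.4], [0.09,-0.10,-0.02]]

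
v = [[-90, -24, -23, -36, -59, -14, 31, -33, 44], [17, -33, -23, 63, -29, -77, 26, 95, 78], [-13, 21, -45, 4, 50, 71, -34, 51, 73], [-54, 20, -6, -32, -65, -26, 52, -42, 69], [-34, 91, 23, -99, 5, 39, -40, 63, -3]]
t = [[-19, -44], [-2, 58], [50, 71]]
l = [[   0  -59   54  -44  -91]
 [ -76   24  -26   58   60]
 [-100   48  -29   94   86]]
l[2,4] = 86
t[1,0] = -2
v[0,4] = -59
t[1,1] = 58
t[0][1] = -44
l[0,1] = -59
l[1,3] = 58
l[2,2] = -29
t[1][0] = -2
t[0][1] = -44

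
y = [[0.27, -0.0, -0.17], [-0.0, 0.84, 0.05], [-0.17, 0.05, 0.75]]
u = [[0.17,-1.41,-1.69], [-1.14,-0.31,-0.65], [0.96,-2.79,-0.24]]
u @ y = [[0.33, -1.27, -1.37], [-0.2, -0.29, -0.31], [0.3, -2.36, -0.48]]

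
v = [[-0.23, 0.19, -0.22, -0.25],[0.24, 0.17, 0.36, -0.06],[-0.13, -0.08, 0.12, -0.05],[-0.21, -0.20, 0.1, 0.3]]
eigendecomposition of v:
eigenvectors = [[(-0.87+0j), (0.41+0j), (0.16+0.18j), (0.16-0.18j)], [0.45+0.00j, 0.34+0.00j, (-0.69+0j), (-0.69-0j)], [-0.16+0.00j, -0.10+0.00j, (-0.13-0.41j), (-0.13+0.41j)], [(-0.11+0j), (-0.84+0j), (-0.53-0j), (-0.53+0j)]]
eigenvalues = [(-0.4+0j), (0.5+0j), (0.13+0.15j), (0.13-0.15j)]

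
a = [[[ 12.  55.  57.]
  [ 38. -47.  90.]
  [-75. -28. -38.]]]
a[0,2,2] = -38.0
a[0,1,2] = 90.0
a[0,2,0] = -75.0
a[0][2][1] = -28.0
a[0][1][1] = -47.0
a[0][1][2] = 90.0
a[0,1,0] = 38.0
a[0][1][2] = 90.0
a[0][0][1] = 55.0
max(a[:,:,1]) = 55.0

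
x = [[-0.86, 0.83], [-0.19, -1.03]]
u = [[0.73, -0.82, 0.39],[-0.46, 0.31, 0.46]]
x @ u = [[-1.01,0.96,0.05], [0.34,-0.16,-0.55]]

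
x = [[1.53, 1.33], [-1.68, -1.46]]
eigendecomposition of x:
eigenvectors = [[0.67, -0.66], [-0.74, 0.75]]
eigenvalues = [0.06, 0.01]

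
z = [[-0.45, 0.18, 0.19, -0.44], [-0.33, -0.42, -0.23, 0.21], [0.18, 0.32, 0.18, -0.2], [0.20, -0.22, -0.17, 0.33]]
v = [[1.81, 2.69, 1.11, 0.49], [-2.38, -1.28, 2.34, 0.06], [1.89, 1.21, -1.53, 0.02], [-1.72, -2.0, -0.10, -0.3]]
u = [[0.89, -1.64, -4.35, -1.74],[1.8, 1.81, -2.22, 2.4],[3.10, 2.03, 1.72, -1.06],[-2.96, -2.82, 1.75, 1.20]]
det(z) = -0.00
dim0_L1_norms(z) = [1.16, 1.14, 0.77, 1.18]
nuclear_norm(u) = 16.16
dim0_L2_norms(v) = [3.93, 3.79, 3.01, 0.58]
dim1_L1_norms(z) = [1.26, 1.19, 0.88, 0.92]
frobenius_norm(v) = 6.26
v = z @ u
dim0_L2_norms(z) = [0.62, 0.6, 0.39, 0.62]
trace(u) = 5.62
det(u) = 119.46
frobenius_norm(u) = 9.04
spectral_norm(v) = 5.50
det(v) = -0.00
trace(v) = -1.30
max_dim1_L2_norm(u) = 5.04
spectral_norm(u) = 6.31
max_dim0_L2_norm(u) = 5.47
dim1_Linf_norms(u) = [4.35, 2.4, 3.1, 2.96]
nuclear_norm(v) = 8.51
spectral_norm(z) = 0.91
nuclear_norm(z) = 1.59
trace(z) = -0.36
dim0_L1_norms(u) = [8.75, 8.3, 10.04, 6.4]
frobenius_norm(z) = 1.13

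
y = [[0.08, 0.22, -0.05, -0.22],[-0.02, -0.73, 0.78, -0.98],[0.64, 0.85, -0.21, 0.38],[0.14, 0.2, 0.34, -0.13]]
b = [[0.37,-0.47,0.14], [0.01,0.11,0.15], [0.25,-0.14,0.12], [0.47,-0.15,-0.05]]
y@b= [[-0.08, 0.03, 0.05],[-0.28, -0.03, 0.03],[0.37, -0.23, 0.17],[0.08, -0.07, 0.1]]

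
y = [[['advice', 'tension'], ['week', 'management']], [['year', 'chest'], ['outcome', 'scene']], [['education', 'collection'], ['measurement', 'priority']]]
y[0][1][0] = 'week'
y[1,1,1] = 'scene'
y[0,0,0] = 'advice'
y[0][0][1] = 'tension'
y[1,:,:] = [['year', 'chest'], ['outcome', 'scene']]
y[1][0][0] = 'year'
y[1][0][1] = 'chest'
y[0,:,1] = ['tension', 'management']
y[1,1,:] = ['outcome', 'scene']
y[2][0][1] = 'collection'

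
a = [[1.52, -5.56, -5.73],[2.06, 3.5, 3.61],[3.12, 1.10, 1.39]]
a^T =[[1.52, 2.06, 3.12], [-5.56, 3.50, 1.10], [-5.73, 3.61, 1.39]]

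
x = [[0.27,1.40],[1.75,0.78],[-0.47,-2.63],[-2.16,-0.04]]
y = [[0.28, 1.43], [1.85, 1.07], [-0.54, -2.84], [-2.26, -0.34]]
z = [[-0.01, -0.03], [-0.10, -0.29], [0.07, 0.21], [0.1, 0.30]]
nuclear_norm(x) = 5.82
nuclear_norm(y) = 6.17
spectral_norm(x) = 3.45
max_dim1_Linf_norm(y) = 2.84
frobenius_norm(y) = 4.50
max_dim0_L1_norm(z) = 0.83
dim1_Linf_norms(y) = [1.43, 1.85, 2.84, 2.26]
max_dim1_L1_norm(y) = 3.38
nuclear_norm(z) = 0.50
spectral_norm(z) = 0.49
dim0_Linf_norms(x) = [2.16, 2.63]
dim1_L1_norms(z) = [0.04, 0.39, 0.28, 0.4]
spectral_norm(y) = 3.87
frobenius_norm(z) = 0.49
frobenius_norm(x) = 4.18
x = y + z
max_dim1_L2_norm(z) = 0.32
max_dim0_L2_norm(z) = 0.47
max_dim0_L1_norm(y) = 5.68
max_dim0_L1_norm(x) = 4.85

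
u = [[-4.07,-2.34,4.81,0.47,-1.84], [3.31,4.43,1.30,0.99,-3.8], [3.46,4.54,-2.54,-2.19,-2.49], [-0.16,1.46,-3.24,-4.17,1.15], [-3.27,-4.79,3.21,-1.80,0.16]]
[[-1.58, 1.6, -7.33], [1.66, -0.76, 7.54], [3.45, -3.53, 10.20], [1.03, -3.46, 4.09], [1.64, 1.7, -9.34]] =u@[[1.03, 0.32, 0.49], [-0.89, -0.35, 1.27], [-0.13, 0.53, -0.6], [-0.72, 0.38, -0.18], [-0.81, 0.35, -0.33]]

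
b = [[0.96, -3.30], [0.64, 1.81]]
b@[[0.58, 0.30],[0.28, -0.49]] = [[-0.37,1.9], [0.88,-0.69]]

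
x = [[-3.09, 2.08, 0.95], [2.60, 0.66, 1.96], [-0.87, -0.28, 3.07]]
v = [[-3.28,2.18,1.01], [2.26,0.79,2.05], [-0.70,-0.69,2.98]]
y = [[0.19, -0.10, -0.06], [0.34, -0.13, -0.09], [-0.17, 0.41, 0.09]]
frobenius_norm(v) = 6.03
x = v + y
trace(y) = 0.15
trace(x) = 0.64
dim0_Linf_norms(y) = [0.34, 0.41, 0.09]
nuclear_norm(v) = 9.98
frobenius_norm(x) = 6.01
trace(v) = 0.49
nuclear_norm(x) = 9.84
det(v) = -31.19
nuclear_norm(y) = 0.82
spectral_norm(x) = 4.34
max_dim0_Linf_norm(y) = 0.41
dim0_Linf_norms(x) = [3.09, 2.08, 3.07]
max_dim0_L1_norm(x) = 6.56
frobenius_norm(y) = 0.63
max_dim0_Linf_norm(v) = 3.28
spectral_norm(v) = 4.32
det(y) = -0.00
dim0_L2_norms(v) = [4.04, 2.42, 3.76]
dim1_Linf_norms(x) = [3.09, 2.6, 3.07]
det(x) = -28.25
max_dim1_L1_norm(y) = 0.67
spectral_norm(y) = 0.58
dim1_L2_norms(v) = [4.07, 3.15, 3.14]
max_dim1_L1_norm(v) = 6.47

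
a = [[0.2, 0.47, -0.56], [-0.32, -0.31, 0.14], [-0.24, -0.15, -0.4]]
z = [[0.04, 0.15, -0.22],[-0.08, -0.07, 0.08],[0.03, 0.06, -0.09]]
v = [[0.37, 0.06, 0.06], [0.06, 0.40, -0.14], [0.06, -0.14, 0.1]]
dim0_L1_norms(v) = [0.49, 0.6, 0.3]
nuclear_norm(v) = 0.87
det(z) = -0.00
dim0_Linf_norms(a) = [0.32, 0.47, 0.56]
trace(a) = -0.51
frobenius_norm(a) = 1.02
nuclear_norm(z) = 0.38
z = v @ a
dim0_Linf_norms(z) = [0.08, 0.15, 0.22]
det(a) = -0.03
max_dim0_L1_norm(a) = 1.1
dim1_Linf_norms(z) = [0.22, 0.08, 0.09]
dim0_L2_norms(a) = [0.45, 0.58, 0.7]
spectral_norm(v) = 0.47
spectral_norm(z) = 0.32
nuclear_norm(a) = 1.47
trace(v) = 0.87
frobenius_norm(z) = 0.32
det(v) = 0.00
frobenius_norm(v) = 0.60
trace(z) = -0.12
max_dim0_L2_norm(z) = 0.25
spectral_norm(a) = 0.86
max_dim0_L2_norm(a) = 0.7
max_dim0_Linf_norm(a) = 0.56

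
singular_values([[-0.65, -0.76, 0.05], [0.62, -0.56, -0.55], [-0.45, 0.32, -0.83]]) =[1.0, 1.0, 0.99]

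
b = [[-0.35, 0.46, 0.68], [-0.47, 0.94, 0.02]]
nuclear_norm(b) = 1.82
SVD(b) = [[-0.61, -0.79], [-0.79, 0.61]] @ diag([1.2571288094805393, 0.5665925841149371]) @ [[0.47,-0.81,-0.34], [-0.02,0.38,-0.93]]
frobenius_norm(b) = 1.38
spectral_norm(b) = 1.26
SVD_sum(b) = [[-0.36, 0.63, 0.27], [-0.46, 0.81, 0.34]] + [[0.01,  -0.17,  0.41], [-0.01,  0.13,  -0.32]]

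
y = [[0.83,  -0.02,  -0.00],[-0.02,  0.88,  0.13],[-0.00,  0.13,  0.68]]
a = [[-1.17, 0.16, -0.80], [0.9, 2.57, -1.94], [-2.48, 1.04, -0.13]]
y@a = [[-0.99, 0.08, -0.63], [0.49, 2.39, -1.71], [-1.57, 1.04, -0.34]]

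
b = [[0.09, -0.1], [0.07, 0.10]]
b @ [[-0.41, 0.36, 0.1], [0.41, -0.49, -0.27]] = [[-0.08, 0.08, 0.04], [0.01, -0.02, -0.02]]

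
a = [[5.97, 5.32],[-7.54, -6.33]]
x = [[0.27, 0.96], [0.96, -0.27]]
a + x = [[6.24, 6.28], [-6.58, -6.6]]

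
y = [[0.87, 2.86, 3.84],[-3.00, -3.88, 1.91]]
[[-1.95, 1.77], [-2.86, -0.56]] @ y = [[-7.01,-12.44,-4.11],[-0.81,-6.01,-12.05]]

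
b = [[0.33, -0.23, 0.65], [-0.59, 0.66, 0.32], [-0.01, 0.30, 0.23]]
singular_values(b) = [1.0, 0.76, 0.16]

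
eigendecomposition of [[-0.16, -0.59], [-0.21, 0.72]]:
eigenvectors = [[-0.98, 0.51],[-0.2, -0.86]]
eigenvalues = [-0.28, 0.84]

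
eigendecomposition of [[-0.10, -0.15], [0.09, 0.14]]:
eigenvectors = [[-0.86,0.71], [0.51,-0.71]]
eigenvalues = [-0.01, 0.05]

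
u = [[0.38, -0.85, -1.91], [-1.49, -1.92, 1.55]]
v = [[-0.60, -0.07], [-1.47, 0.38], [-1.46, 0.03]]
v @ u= [[-0.12, 0.64, 1.04], [-1.12, 0.52, 3.40], [-0.60, 1.18, 2.84]]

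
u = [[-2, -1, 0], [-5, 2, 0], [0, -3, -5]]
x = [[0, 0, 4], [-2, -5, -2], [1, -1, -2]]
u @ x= [[2, 5, -6], [-4, -10, -24], [1, 20, 16]]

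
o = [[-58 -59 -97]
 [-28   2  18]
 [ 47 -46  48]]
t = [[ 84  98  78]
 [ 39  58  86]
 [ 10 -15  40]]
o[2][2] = 48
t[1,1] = 58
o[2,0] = 47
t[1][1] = 58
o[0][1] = -59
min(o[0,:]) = -97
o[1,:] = [-28, 2, 18]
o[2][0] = 47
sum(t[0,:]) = 260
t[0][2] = 78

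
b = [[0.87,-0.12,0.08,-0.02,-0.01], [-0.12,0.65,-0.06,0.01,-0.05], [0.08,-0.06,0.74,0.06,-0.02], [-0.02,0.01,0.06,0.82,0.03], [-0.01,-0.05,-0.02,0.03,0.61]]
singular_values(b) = [0.97, 0.85, 0.68, 0.65, 0.54]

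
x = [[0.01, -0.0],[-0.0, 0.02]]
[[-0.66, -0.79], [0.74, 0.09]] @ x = [[-0.01, -0.02], [0.01, 0.00]]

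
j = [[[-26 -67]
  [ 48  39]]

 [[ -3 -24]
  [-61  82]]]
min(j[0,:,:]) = -67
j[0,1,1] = 39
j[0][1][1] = 39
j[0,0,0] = -26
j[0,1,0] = 48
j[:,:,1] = [[-67, 39], [-24, 82]]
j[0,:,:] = [[-26, -67], [48, 39]]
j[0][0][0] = -26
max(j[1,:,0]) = -3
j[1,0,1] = -24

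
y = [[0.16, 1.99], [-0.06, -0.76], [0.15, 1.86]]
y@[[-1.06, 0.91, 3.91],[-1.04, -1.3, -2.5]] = [[-2.24,-2.44,-4.35], [0.85,0.93,1.67], [-2.09,-2.28,-4.06]]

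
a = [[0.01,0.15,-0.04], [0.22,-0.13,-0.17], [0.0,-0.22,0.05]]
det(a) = -0.00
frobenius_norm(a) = 0.41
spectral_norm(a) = 0.33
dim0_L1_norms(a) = [0.23, 0.5, 0.26]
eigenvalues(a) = [-0.32, 0.0, 0.24]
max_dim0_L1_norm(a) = 0.5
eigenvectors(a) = [[0.31, 0.66, -0.48], [-0.81, 0.16, -0.58], [-0.49, 0.73, 0.66]]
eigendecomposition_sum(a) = [[-0.06, 0.08, 0.03], [0.14, -0.21, -0.08], [0.09, -0.13, -0.05]] + [[0.0, -0.00, 0.0], [0.0, -0.00, 0.00], [0.0, -0.0, 0.00]] + [[0.06, 0.07, -0.07], [0.08, 0.08, -0.09], [-0.09, -0.09, 0.1]]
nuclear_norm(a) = 0.58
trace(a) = -0.07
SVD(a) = [[0.29, 0.49, 0.82], [-0.83, 0.55, -0.03], [-0.47, -0.67, 0.57]] @ diag([0.3303367563549277, 0.24530402034883567, 0.0018881211834111537]) @ [[-0.55, 0.77, 0.32],[0.51, 0.61, -0.60],[0.66, 0.16, 0.73]]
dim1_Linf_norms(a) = [0.15, 0.22, 0.22]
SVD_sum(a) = [[-0.05, 0.08, 0.03], [0.15, -0.21, -0.09], [0.08, -0.12, -0.05]] + [[0.06, 0.07, -0.07], [0.07, 0.08, -0.08], [-0.08, -0.1, 0.1]] + [[0.0, 0.0, 0.0], [-0.00, -0.00, -0.00], [0.0, 0.00, 0.0]]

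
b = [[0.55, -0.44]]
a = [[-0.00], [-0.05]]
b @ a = [[0.02]]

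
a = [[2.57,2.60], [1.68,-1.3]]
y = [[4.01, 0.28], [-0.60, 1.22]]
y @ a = [[10.78, 10.06],[0.51, -3.15]]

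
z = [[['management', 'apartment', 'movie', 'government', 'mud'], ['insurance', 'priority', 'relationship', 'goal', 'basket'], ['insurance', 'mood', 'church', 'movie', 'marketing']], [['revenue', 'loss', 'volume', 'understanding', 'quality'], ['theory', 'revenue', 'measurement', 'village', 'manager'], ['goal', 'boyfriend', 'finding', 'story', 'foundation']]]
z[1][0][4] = 'quality'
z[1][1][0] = 'theory'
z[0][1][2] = 'relationship'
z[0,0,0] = 'management'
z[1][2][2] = 'finding'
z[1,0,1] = 'loss'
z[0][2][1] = 'mood'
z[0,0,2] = 'movie'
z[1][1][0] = 'theory'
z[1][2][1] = 'boyfriend'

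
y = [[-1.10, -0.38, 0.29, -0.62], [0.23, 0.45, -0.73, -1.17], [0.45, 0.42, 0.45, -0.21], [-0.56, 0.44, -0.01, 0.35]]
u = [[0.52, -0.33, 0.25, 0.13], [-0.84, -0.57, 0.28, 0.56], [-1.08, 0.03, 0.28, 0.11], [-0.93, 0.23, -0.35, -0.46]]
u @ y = [[-0.61, -0.18, 0.50, 0.06],[0.61, 0.43, 0.29, 1.32],[1.26, 0.59, -0.21, 0.61],[1.18, 0.11, -0.59, 0.22]]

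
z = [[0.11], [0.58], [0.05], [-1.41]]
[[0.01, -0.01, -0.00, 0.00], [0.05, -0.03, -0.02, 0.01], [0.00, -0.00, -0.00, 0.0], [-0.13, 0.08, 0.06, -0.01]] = z @ [[0.09,-0.06,-0.04,0.01]]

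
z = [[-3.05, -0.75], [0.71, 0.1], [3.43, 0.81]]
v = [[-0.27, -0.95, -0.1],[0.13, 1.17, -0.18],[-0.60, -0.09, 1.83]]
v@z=[[-0.19, 0.03], [-0.18, -0.13], [8.04, 1.92]]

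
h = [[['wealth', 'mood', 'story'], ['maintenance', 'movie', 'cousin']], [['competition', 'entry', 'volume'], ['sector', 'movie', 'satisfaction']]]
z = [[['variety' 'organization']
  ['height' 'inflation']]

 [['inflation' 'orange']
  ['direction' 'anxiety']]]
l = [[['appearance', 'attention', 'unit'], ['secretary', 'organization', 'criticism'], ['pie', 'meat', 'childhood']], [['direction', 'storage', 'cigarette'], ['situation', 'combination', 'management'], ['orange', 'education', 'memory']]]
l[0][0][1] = 'attention'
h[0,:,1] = ['mood', 'movie']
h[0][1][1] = 'movie'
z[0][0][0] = 'variety'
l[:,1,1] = ['organization', 'combination']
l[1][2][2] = 'memory'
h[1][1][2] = 'satisfaction'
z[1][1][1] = 'anxiety'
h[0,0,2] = 'story'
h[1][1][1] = 'movie'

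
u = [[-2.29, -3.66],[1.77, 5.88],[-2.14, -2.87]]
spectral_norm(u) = 8.22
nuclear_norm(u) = 9.48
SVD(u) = [[-0.52, -0.45],[0.74, -0.66],[-0.43, -0.6]] @ diag([8.2209888374386, 1.2565200096735087]) @ [[0.42, 0.91], [0.91, -0.42]]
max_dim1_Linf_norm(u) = 5.88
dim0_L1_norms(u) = [6.2, 12.41]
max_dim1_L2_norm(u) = 6.14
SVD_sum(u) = [[-1.78, -3.89], [2.53, 5.53], [-1.45, -3.18]] + [[-0.51,  0.23], [-0.76,  0.35], [-0.69,  0.31]]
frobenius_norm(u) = 8.32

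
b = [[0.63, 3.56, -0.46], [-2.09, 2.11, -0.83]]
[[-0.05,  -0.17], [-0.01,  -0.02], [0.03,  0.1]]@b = [[0.32, -0.54, 0.16], [0.04, -0.08, 0.02], [-0.19, 0.32, -0.10]]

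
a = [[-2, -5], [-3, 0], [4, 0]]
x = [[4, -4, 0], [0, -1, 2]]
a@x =[[-8, 13, -10], [-12, 12, 0], [16, -16, 0]]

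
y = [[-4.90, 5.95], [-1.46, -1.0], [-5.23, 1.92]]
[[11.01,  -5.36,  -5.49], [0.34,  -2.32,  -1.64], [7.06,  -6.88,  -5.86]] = y @ [[-0.96,  1.41,  1.12], [1.06,  0.26,  -0.0]]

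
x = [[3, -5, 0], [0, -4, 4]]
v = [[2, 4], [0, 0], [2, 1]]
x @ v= [[6, 12], [8, 4]]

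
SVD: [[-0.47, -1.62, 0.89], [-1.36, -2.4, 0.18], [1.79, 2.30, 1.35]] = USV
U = [[-0.35, 0.71, -0.61],[-0.62, 0.31, 0.72],[0.70, 0.63, 0.33]]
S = [4.34, 1.65, 0.1]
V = [[0.52, 0.84, 0.12], [0.23, -0.27, 0.94], [-0.82, 0.46, 0.33]]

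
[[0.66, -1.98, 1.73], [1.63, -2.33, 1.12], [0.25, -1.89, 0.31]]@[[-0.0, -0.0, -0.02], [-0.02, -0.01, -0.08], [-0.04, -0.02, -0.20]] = [[-0.03, -0.01, -0.20], [0.0, 0.0, -0.07], [0.03, 0.01, 0.08]]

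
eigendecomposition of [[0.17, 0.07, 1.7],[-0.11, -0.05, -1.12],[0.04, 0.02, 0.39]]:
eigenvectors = [[-0.82+0.00j, 0.86+0.00j, 0.86-0.00j],[0.54+0.00j, (-0.27-0.43j), (-0.27+0.43j)],[-0.19+0.00j, -0.07+0.02j, (-0.07-0.02j)]]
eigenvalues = [(0.51+0j), 0.01j, -0.01j]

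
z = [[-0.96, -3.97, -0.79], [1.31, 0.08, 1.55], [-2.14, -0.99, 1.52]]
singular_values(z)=[4.45, 2.45, 1.87]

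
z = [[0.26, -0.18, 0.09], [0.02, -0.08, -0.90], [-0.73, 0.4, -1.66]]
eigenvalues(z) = [-1.4, -0.01, -0.07]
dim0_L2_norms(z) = [0.78, 0.45, 1.89]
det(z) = -0.00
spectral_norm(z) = 2.03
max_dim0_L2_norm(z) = 1.89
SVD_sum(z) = [[0.07, -0.03, 0.19], [-0.27, 0.14, -0.75], [-0.62, 0.32, -1.71]] + [[0.19,-0.14,-0.10], [0.29,-0.22,-0.15], [-0.11,0.08,0.05]] + [[-0.0, -0.0, 0.00], [0.00, 0.00, -0.0], [-0.00, -0.00, 0.00]]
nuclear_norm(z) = 2.53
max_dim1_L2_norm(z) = 1.86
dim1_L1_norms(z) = [0.53, 1.0, 2.79]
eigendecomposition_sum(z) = [[-0.01, 0.01, -0.03], [-0.5, 0.27, -1.13], [-0.73, 0.40, -1.66]] + [[-0.03, 0.02, -0.01], [-0.05, 0.03, -0.02], [0.00, -0.0, 0.0]] + [[0.31, -0.21, 0.13], [0.57, -0.38, 0.25], [0.00, -0.0, 0.00]]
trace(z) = -1.48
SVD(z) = [[-0.10,  -0.52,  0.85], [0.40,  -0.80,  -0.45], [0.91,  0.29,  0.29]] @ diag([2.0319393701896207, 0.4945927468529546, 0.0006408071944681719]) @ [[-0.34, 0.17, -0.93],[-0.74, 0.56, 0.37],[-0.58, -0.81, 0.06]]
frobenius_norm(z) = 2.09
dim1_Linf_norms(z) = [0.26, 0.9, 1.66]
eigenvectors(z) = [[0.02, -0.57, 0.48],[0.56, -0.82, 0.88],[0.83, 0.05, 0.0]]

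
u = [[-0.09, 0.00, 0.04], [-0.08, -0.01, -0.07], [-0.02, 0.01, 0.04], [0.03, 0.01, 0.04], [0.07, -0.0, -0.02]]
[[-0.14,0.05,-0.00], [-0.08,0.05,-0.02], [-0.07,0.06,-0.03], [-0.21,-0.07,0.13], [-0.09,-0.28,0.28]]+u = [[-0.23, 0.05, 0.04],[-0.16, 0.04, -0.09],[-0.09, 0.07, 0.01],[-0.18, -0.06, 0.17],[-0.02, -0.28, 0.26]]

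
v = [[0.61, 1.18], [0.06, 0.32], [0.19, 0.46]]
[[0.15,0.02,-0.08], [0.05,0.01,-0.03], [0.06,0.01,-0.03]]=v @ [[-0.12, -0.02, 0.06], [0.19, 0.03, -0.1]]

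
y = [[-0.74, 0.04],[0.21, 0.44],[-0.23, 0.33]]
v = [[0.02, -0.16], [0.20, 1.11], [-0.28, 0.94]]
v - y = [[0.76, -0.2], [-0.01, 0.67], [-0.05, 0.61]]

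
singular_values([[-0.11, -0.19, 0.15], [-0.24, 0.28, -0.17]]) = [0.43, 0.22]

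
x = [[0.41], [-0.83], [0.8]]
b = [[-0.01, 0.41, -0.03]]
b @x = [[-0.37]]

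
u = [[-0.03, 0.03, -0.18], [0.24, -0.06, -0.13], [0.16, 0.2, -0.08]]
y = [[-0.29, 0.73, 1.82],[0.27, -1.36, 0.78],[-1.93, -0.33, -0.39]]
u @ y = [[0.36,-0.00,0.04], [0.17,0.30,0.44], [0.16,-0.13,0.48]]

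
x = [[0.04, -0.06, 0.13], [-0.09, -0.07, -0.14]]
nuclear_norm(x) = 0.31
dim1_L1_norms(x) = [0.23, 0.3]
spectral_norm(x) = 0.21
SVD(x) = [[-0.6, 0.80], [0.8, 0.6]] @ diag([0.213813800998495, 0.09478216342000202]) @ [[-0.45, -0.09, -0.89], [-0.23, -0.95, 0.22]]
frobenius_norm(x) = 0.23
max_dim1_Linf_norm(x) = 0.14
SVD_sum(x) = [[0.06, 0.01, 0.11],[-0.08, -0.02, -0.15]] + [[-0.02,-0.07,0.02], [-0.01,-0.05,0.01]]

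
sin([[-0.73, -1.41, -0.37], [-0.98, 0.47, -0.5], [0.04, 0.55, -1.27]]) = [[-0.5, -1.12, 0.01], [-0.75, 0.36, -0.24], [-0.10, 0.34, -1.06]]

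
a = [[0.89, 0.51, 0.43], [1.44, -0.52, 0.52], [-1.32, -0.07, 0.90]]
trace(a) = 1.27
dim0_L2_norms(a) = [2.15, 0.73, 1.12]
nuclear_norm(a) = 3.99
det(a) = -1.73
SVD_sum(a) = [[0.86,-0.04,-0.01], [1.45,-0.07,-0.02], [-1.33,0.07,0.02]] + [[0.0, -0.05, 0.35], [0.00, -0.09, 0.60], [0.01, -0.14, 0.88]] + [[0.03, 0.61, 0.09], [-0.02, -0.36, -0.05], [0.00, 0.00, 0.0]]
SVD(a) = [[-0.4, 0.31, -0.86], [-0.68, 0.53, 0.51], [0.62, 0.79, -0.0]] @ diag([2.1491657486833295, 1.1324891045154204, 0.7122885741329051]) @ [[-1.00, 0.05, 0.02], [0.01, -0.15, 0.99], [-0.05, -0.99, -0.15]]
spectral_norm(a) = 2.15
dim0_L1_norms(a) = [3.65, 1.1, 1.85]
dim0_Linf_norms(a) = [1.44, 0.52, 0.9]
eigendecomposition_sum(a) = [[(-0.16+0j),0.19-0.00j,-0.02+0.00j], [0.66-0.00j,-0.78+0.00j,(0.07-0j)], [-0.09+0.00j,0.11-0.00j,(-0.01+0j)]] + [[0.53+0.23j, 0.16+0.01j, 0.22-0.34j],[0.39+0.26j, 0.13+0.03j, 0.23-0.24j],[(-0.61+0.76j), (-0.09+0.26j), 0.45+0.52j]] + [[(0.53-0.23j), (0.16-0.01j), 0.22+0.34j],[0.39-0.26j, 0.13-0.03j, 0.23+0.24j],[(-0.61-0.76j), -0.09-0.26j, 0.45-0.52j]]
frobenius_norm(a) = 2.53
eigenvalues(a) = [(-0.95+0j), (1.11+0.78j), (1.11-0.78j)]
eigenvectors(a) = [[-0.24+0.00j, 0.12+0.45j, 0.12-0.45j],[(0.96+0j), 0.04+0.38j, 0.04-0.38j],[(-0.13+0j), -0.80+0.00j, (-0.8-0j)]]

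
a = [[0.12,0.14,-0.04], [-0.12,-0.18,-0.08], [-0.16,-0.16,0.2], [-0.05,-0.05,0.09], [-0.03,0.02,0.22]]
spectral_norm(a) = 0.41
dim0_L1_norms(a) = [0.48, 0.55, 0.63]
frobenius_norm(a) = 0.49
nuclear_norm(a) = 0.69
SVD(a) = [[-0.43,-0.27,-0.65], [0.31,0.69,-0.17], [0.74,-0.12,-0.15], [0.27,-0.12,-0.69], [0.32,-0.65,0.23]] @ diag([0.4074240945713524, 0.27705926635396394, 0.006615896773456567]) @ [[-0.56, -0.59, 0.58], [-0.25, -0.54, -0.80], [-0.79, 0.6, -0.15]]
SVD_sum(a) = [[0.10, 0.10, -0.1], [-0.07, -0.08, 0.07], [-0.17, -0.18, 0.17], [-0.06, -0.06, 0.06], [-0.07, -0.08, 0.08]] + [[0.02, 0.04, 0.06], [-0.05, -0.10, -0.15], [0.01, 0.02, 0.03], [0.01, 0.02, 0.03], [0.05, 0.10, 0.14]] + [[0.00, -0.0, 0.00], [0.0, -0.00, 0.00], [0.0, -0.00, 0.0], [0.0, -0.00, 0.0], [-0.0, 0.0, -0.0]]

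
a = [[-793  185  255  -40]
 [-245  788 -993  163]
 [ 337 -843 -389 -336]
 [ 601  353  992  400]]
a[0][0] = -793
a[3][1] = 353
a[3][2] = 992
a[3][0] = 601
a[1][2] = -993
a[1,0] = -245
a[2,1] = -843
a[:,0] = [-793, -245, 337, 601]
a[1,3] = 163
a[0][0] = -793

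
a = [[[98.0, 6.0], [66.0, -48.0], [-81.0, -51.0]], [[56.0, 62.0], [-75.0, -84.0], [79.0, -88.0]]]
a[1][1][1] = -84.0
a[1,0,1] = 62.0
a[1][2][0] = 79.0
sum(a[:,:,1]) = -203.0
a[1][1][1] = -84.0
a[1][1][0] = -75.0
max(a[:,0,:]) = 98.0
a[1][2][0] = 79.0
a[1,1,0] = -75.0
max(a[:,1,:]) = 66.0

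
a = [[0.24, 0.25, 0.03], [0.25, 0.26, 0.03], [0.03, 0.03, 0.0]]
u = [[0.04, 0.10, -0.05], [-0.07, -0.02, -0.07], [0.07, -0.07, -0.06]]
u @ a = [[0.03, 0.03, 0.0],  [-0.02, -0.02, -0.0],  [-0.0, -0.0, 0.0]]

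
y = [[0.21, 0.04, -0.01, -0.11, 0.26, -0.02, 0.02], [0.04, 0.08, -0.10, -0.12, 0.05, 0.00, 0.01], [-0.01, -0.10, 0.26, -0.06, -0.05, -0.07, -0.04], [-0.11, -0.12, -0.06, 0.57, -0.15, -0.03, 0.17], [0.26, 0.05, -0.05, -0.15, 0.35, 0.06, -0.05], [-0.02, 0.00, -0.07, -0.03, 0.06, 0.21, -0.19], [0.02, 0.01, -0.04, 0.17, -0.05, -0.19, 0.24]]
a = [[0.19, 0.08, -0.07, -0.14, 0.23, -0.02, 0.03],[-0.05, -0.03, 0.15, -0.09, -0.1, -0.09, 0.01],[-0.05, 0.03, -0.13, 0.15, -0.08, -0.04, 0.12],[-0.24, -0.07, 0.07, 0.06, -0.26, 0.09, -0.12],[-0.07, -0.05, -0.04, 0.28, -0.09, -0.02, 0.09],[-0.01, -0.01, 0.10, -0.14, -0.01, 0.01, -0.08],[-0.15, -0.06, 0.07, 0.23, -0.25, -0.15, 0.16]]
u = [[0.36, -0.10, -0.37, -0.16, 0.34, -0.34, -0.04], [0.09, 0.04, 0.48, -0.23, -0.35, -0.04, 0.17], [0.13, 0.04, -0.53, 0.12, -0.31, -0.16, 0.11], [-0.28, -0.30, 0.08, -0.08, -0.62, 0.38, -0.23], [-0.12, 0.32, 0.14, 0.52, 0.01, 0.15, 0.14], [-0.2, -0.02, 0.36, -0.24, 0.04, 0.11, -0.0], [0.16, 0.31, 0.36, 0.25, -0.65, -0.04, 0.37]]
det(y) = 0.00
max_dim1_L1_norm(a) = 1.07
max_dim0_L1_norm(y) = 1.21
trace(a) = 0.17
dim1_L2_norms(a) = [0.35, 0.23, 0.26, 0.4, 0.32, 0.19, 0.44]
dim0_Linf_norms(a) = [0.24, 0.08, 0.15, 0.28, 0.26, 0.15, 0.16]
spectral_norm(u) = 1.30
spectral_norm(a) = 0.69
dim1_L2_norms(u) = [0.73, 0.67, 0.67, 0.87, 0.67, 0.49, 0.94]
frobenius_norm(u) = 1.94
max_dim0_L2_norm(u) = 1.07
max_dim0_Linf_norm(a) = 0.28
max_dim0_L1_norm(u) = 2.32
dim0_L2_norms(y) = [0.36, 0.19, 0.3, 0.64, 0.47, 0.3, 0.36]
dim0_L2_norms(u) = [0.56, 0.55, 0.97, 0.7, 1.07, 0.57, 0.5]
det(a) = -0.00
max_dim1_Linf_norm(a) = 0.28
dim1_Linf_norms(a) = [0.23, 0.15, 0.15, 0.26, 0.28, 0.14, 0.25]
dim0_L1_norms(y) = [0.67, 0.4, 0.59, 1.21, 0.97, 0.58, 0.72]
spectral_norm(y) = 0.82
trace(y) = 1.92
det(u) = 0.00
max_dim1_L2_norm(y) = 0.64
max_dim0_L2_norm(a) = 0.46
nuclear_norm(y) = 1.93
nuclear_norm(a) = 1.49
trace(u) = 0.28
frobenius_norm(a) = 0.86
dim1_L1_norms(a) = [0.76, 0.52, 0.6, 0.91, 0.64, 0.36, 1.07]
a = u @ y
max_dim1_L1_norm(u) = 2.14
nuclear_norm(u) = 3.94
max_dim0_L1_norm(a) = 1.09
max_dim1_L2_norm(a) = 0.44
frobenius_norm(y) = 1.05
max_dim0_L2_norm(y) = 0.64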